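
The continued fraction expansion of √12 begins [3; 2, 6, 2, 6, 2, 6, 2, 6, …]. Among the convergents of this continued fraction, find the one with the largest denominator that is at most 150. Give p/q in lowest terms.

List convergents until the denominator exceeds the bound:
a_0 = 3: 3/1  (≤ bound)
a_1 = 2: 7/2  (≤ bound)
a_2 = 6: 45/13  (≤ bound)
a_3 = 2: 97/28  (≤ bound)
a_4 = 6: 627/181  (> 150, stop)

97/28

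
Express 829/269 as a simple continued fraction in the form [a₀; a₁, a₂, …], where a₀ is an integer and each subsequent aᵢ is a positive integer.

[3; 12, 4, 2, 2]

⌊829/269⌋ = 3, remainder 22
⌊269/22⌋ = 12, remainder 5
⌊22/5⌋ = 4, remainder 2
⌊5/2⌋ = 2, remainder 1
⌊2/1⌋ = 2, remainder 0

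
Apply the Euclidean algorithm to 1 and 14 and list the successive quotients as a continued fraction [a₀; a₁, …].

[0; 14]

1 ÷ 14 → quotient 0, remainder 1
14 ÷ 1 → quotient 14, remainder 0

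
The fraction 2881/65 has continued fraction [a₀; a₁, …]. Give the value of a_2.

Repeatedly divide and take the remainder:
2881 = 44·65 + 21, so a_0 = 44
65 = 3·21 + 2, so a_1 = 3
21 = 10·2 + 1, so a_2 = 10

10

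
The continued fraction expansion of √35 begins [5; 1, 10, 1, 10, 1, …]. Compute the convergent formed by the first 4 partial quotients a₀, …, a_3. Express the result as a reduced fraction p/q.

71/12

a_0 = 5: 5/1
a_1 = 1: 6/1
a_2 = 10: 65/11
a_3 = 1: 71/12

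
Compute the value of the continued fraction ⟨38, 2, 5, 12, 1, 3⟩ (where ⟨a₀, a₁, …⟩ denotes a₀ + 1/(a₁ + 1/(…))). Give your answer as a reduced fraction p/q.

21881/569

Use the convergent recurrence hₖ = aₖ·hₖ₋₁ + hₖ₋₂ (and likewise for the denominators kₖ):
a_0 = 38: 38/1
a_1 = 2: 77/2
a_2 = 5: 423/11
a_3 = 12: 5153/134
a_4 = 1: 5576/145
a_5 = 3: 21881/569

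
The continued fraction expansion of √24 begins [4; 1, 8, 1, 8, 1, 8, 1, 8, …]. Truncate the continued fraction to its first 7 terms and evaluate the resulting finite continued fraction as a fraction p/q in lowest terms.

a_0 = 4: 4/1
a_1 = 1: 5/1
a_2 = 8: 44/9
a_3 = 1: 49/10
a_4 = 8: 436/89
a_5 = 1: 485/99
a_6 = 8: 4316/881

4316/881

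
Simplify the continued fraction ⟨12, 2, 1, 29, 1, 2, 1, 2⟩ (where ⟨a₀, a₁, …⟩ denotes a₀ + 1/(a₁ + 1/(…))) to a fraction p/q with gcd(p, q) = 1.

a_0 = 12: 12/1
a_1 = 2: 25/2
a_2 = 1: 37/3
a_3 = 29: 1098/89
a_4 = 1: 1135/92
a_5 = 2: 3368/273
a_6 = 1: 4503/365
a_7 = 2: 12374/1003

12374/1003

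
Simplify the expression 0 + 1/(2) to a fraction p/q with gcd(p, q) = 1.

a_0 = 0: 0/1
a_1 = 2: 1/2

1/2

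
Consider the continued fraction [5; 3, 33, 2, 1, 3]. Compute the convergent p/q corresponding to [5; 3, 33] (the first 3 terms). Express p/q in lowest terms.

533/100

a_0 = 5: 5/1
a_1 = 3: 16/3
a_2 = 33: 533/100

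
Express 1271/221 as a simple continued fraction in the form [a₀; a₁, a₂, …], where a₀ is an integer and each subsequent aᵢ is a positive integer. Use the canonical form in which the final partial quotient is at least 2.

1271 = 5·221 + 166, so a_0 = 5
221 = 1·166 + 55, so a_1 = 1
166 = 3·55 + 1, so a_2 = 3
55 = 55·1 + 0, so a_3 = 55

[5; 1, 3, 55]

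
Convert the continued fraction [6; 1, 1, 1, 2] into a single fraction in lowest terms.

a_0 = 6: 6/1
a_1 = 1: 7/1
a_2 = 1: 13/2
a_3 = 1: 20/3
a_4 = 2: 53/8

53/8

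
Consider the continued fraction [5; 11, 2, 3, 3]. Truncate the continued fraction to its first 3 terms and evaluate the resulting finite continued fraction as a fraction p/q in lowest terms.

117/23

Start with 2.
11 + 1/(2/1) = 11 + 1/2 = 23/2
5 + 1/(23/2) = 5 + 2/23 = 117/23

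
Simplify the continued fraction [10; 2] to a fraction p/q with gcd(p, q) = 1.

Compute successive convergents:
a_0 = 10: 10/1
a_1 = 2: 21/2

21/2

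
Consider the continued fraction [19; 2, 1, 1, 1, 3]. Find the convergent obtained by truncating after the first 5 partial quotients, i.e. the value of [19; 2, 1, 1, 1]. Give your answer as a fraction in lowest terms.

155/8

Start with 1.
1 + 1/(1/1) = 1 + 1/1 = 2/1
1 + 1/(2/1) = 1 + 1/2 = 3/2
2 + 1/(3/2) = 2 + 2/3 = 8/3
19 + 1/(8/3) = 19 + 3/8 = 155/8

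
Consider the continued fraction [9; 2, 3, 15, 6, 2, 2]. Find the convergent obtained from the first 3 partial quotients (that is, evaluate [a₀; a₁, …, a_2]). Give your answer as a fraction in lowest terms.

Start with 3.
2 + 1/(3/1) = 2 + 1/3 = 7/3
9 + 1/(7/3) = 9 + 3/7 = 66/7

66/7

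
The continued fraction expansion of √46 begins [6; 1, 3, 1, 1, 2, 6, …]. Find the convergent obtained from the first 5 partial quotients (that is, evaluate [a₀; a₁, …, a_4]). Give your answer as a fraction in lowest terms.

Start with 1.
1 + 1/(1/1) = 1 + 1/1 = 2/1
3 + 1/(2/1) = 3 + 1/2 = 7/2
1 + 1/(7/2) = 1 + 2/7 = 9/7
6 + 1/(9/7) = 6 + 7/9 = 61/9

61/9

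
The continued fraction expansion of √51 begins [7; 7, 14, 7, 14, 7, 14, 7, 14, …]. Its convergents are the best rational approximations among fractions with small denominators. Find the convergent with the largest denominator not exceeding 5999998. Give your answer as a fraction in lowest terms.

7068593/989801

List convergents until the denominator exceeds the bound:
a_0 = 7: 7/1  (≤ bound)
a_1 = 7: 50/7  (≤ bound)
a_2 = 14: 707/99  (≤ bound)
a_3 = 7: 4999/700  (≤ bound)
a_4 = 14: 70693/9899  (≤ bound)
a_5 = 7: 499850/69993  (≤ bound)
a_6 = 14: 7068593/989801  (≤ bound)
a_7 = 7: 49980001/6998600  (> 5999998, stop)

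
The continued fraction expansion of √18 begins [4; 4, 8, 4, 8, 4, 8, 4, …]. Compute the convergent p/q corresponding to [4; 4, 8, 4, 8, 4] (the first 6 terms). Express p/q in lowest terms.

19601/4620

Build up convergents one term at a time:
a_0 = 4: 4/1
a_1 = 4: 17/4
a_2 = 8: 140/33
a_3 = 4: 577/136
a_4 = 8: 4756/1121
a_5 = 4: 19601/4620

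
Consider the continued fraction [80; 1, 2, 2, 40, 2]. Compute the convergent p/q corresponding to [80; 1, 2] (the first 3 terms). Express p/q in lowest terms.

242/3

Build up convergents one term at a time:
a_0 = 80: 80/1
a_1 = 1: 81/1
a_2 = 2: 242/3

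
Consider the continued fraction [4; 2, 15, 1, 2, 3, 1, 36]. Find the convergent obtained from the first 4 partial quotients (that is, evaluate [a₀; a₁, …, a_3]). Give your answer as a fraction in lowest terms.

Work from the innermost term outward:
Start with 1.
15 + 1/(1/1) = 15 + 1/1 = 16/1
2 + 1/(16/1) = 2 + 1/16 = 33/16
4 + 1/(33/16) = 4 + 16/33 = 148/33

148/33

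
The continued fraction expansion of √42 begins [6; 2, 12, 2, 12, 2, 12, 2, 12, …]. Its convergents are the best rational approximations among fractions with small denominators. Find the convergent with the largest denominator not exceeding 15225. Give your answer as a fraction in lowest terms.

8749/1350

a_0 = 6: 6/1  (≤ bound)
a_1 = 2: 13/2  (≤ bound)
a_2 = 12: 162/25  (≤ bound)
a_3 = 2: 337/52  (≤ bound)
a_4 = 12: 4206/649  (≤ bound)
a_5 = 2: 8749/1350  (≤ bound)
a_6 = 12: 109194/16849  (> 15225, stop)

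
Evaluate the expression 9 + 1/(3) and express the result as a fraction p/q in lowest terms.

Compute successive convergents:
a_0 = 9: 9/1
a_1 = 3: 28/3

28/3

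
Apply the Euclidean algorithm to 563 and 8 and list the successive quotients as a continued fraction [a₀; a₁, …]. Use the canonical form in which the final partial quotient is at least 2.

[70; 2, 1, 2]

563 ÷ 8 → quotient 70, remainder 3
8 ÷ 3 → quotient 2, remainder 2
3 ÷ 2 → quotient 1, remainder 1
2 ÷ 1 → quotient 2, remainder 0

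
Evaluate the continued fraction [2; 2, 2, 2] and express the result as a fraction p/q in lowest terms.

Collapse the nested fraction from the inside out:
Start with 2.
2 + 1/(2/1) = 2 + 1/2 = 5/2
2 + 1/(5/2) = 2 + 2/5 = 12/5
2 + 1/(12/5) = 2 + 5/12 = 29/12

29/12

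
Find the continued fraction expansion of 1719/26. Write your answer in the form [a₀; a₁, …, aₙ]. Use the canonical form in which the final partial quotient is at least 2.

⌊1719/26⌋ = 66, remainder 3
⌊26/3⌋ = 8, remainder 2
⌊3/2⌋ = 1, remainder 1
⌊2/1⌋ = 2, remainder 0

[66; 8, 1, 2]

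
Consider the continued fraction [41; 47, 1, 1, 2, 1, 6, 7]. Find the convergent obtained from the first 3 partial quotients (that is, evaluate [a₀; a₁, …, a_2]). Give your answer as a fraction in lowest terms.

Use the convergent recurrence hₖ = aₖ·hₖ₋₁ + hₖ₋₂ (and likewise for the denominators kₖ):
a_0 = 41: 41/1
a_1 = 47: 1928/47
a_2 = 1: 1969/48

1969/48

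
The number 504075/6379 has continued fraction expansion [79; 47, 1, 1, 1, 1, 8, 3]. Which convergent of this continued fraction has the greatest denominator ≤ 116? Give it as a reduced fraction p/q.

7507/95

List convergents until the denominator exceeds the bound:
a_0 = 79: 79/1  (≤ bound)
a_1 = 47: 3714/47  (≤ bound)
a_2 = 1: 3793/48  (≤ bound)
a_3 = 1: 7507/95  (≤ bound)
a_4 = 1: 11300/143  (> 116, stop)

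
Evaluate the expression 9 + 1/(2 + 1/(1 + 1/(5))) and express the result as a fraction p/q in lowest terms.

159/17

Start with 5.
1 + 1/(5/1) = 1 + 1/5 = 6/5
2 + 1/(6/5) = 2 + 5/6 = 17/6
9 + 1/(17/6) = 9 + 6/17 = 159/17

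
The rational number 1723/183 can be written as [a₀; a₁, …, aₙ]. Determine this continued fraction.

⌊1723/183⌋ = 9, remainder 76
⌊183/76⌋ = 2, remainder 31
⌊76/31⌋ = 2, remainder 14
⌊31/14⌋ = 2, remainder 3
⌊14/3⌋ = 4, remainder 2
⌊3/2⌋ = 1, remainder 1
⌊2/1⌋ = 2, remainder 0

[9; 2, 2, 2, 4, 1, 2]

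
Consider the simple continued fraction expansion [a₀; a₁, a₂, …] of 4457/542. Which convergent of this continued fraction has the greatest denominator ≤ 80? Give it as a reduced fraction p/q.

a_0 = 8: 8/1  (≤ bound)
a_1 = 4: 33/4  (≤ bound)
a_2 = 2: 74/9  (≤ bound)
a_3 = 11: 847/103  (> 80, stop)

74/9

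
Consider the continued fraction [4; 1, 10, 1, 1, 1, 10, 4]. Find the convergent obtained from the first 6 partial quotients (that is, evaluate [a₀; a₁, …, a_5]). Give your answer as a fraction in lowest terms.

172/35

Use the convergent recurrence hₖ = aₖ·hₖ₋₁ + hₖ₋₂ (and likewise for the denominators kₖ):
a_0 = 4: 4/1
a_1 = 1: 5/1
a_2 = 10: 54/11
a_3 = 1: 59/12
a_4 = 1: 113/23
a_5 = 1: 172/35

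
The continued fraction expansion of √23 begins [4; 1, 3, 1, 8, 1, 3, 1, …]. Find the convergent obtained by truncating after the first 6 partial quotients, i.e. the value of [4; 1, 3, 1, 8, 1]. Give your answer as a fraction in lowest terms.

a_0 = 4: 4/1
a_1 = 1: 5/1
a_2 = 3: 19/4
a_3 = 1: 24/5
a_4 = 8: 211/44
a_5 = 1: 235/49

235/49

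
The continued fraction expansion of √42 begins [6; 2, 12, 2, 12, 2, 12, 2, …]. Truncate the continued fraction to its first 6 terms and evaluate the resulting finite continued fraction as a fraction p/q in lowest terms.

a_0 = 6: 6/1
a_1 = 2: 13/2
a_2 = 12: 162/25
a_3 = 2: 337/52
a_4 = 12: 4206/649
a_5 = 2: 8749/1350

8749/1350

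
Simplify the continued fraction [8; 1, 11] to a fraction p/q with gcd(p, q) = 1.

a_0 = 8: 8/1
a_1 = 1: 9/1
a_2 = 11: 107/12

107/12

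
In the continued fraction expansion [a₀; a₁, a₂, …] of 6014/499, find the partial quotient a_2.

5

Repeatedly divide and take the remainder:
6014 ÷ 499 → quotient 12, remainder 26
499 ÷ 26 → quotient 19, remainder 5
26 ÷ 5 → quotient 5, remainder 1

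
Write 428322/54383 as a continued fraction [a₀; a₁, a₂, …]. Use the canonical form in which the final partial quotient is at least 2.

[7; 1, 7, 15, 12, 12, 3]

Repeatedly divide and take the remainder:
⌊428322/54383⌋ = 7, remainder 47641
⌊54383/47641⌋ = 1, remainder 6742
⌊47641/6742⌋ = 7, remainder 447
⌊6742/447⌋ = 15, remainder 37
⌊447/37⌋ = 12, remainder 3
⌊37/3⌋ = 12, remainder 1
⌊3/1⌋ = 3, remainder 0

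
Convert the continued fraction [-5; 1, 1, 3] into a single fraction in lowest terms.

-31/7

Collapse the nested fraction from the inside out:
Start with 3.
1 + 1/(3/1) = 1 + 1/3 = 4/3
1 + 1/(4/3) = 1 + 3/4 = 7/4
-5 + 1/(7/4) = -5 + 4/7 = -31/7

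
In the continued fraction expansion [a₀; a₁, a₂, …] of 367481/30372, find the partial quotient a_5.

⌊367481/30372⌋ = 12, remainder 3017
⌊30372/3017⌋ = 10, remainder 202
⌊3017/202⌋ = 14, remainder 189
⌊202/189⌋ = 1, remainder 13
⌊189/13⌋ = 14, remainder 7
⌊13/7⌋ = 1, remainder 6

1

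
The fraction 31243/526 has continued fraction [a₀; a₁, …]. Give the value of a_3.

⌊31243/526⌋ = 59, remainder 209
⌊526/209⌋ = 2, remainder 108
⌊209/108⌋ = 1, remainder 101
⌊108/101⌋ = 1, remainder 7

1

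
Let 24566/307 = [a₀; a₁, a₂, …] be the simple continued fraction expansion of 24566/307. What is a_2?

⌊24566/307⌋ = 80, remainder 6
⌊307/6⌋ = 51, remainder 1
⌊6/1⌋ = 6, remainder 0

6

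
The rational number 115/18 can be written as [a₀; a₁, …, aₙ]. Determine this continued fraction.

[6; 2, 1, 1, 3]

Repeatedly divide and take the remainder:
⌊115/18⌋ = 6, remainder 7
⌊18/7⌋ = 2, remainder 4
⌊7/4⌋ = 1, remainder 3
⌊4/3⌋ = 1, remainder 1
⌊3/1⌋ = 3, remainder 0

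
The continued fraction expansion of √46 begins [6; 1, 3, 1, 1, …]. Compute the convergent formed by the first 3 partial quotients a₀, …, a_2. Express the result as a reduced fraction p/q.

Start with 3.
1 + 1/(3/1) = 1 + 1/3 = 4/3
6 + 1/(4/3) = 6 + 3/4 = 27/4

27/4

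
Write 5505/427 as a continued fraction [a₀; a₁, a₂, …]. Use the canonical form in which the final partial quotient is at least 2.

5505 = 12·427 + 381, so a_0 = 12
427 = 1·381 + 46, so a_1 = 1
381 = 8·46 + 13, so a_2 = 8
46 = 3·13 + 7, so a_3 = 3
13 = 1·7 + 6, so a_4 = 1
7 = 1·6 + 1, so a_5 = 1
6 = 6·1 + 0, so a_6 = 6

[12; 1, 8, 3, 1, 1, 6]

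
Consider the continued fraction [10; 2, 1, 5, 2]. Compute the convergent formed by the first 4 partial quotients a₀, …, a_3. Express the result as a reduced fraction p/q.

176/17

Start with 5.
1 + 1/(5/1) = 1 + 1/5 = 6/5
2 + 1/(6/5) = 2 + 5/6 = 17/6
10 + 1/(17/6) = 10 + 6/17 = 176/17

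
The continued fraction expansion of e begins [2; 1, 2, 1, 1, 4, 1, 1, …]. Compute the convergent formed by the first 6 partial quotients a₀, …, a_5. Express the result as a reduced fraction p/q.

87/32

a_0 = 2: 2/1
a_1 = 1: 3/1
a_2 = 2: 8/3
a_3 = 1: 11/4
a_4 = 1: 19/7
a_5 = 4: 87/32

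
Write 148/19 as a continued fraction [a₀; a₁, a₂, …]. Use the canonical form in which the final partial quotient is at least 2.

[7; 1, 3, 1, 3]

⌊148/19⌋ = 7, remainder 15
⌊19/15⌋ = 1, remainder 4
⌊15/4⌋ = 3, remainder 3
⌊4/3⌋ = 1, remainder 1
⌊3/1⌋ = 3, remainder 0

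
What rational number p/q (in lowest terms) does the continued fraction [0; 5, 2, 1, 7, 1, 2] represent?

Work from the innermost term outward:
Start with 2.
1 + 1/(2/1) = 1 + 1/2 = 3/2
7 + 1/(3/2) = 7 + 2/3 = 23/3
1 + 1/(23/3) = 1 + 3/23 = 26/23
2 + 1/(26/23) = 2 + 23/26 = 75/26
5 + 1/(75/26) = 5 + 26/75 = 401/75
0 + 1/(401/75) = 0 + 75/401 = 75/401

75/401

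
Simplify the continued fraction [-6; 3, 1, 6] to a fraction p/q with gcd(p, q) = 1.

Compute successive convergents:
a_0 = -6: -6/1
a_1 = 3: -17/3
a_2 = 1: -23/4
a_3 = 6: -155/27

-155/27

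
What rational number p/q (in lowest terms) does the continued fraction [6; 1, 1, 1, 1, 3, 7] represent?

a_0 = 6: 6/1
a_1 = 1: 7/1
a_2 = 1: 13/2
a_3 = 1: 20/3
a_4 = 1: 33/5
a_5 = 3: 119/18
a_6 = 7: 866/131

866/131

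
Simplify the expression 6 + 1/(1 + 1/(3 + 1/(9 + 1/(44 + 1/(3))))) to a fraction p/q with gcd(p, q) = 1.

33331/4933

Build up convergents one term at a time:
a_0 = 6: 6/1
a_1 = 1: 7/1
a_2 = 3: 27/4
a_3 = 9: 250/37
a_4 = 44: 11027/1632
a_5 = 3: 33331/4933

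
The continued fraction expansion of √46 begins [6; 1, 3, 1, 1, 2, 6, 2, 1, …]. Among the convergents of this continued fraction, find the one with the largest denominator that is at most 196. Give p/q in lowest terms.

a_0 = 6: 6/1  (≤ bound)
a_1 = 1: 7/1  (≤ bound)
a_2 = 3: 27/4  (≤ bound)
a_3 = 1: 34/5  (≤ bound)
a_4 = 1: 61/9  (≤ bound)
a_5 = 2: 156/23  (≤ bound)
a_6 = 6: 997/147  (≤ bound)
a_7 = 2: 2150/317  (> 196, stop)

997/147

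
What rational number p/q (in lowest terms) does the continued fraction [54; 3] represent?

163/3

Collapse the nested fraction from the inside out:
Start with 3.
54 + 1/(3/1) = 54 + 1/3 = 163/3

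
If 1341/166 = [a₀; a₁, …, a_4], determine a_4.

3

⌊1341/166⌋ = 8, remainder 13
⌊166/13⌋ = 12, remainder 10
⌊13/10⌋ = 1, remainder 3
⌊10/3⌋ = 3, remainder 1
⌊3/1⌋ = 3, remainder 0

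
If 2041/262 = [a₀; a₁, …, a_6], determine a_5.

⌊2041/262⌋ = 7, remainder 207
⌊262/207⌋ = 1, remainder 55
⌊207/55⌋ = 3, remainder 42
⌊55/42⌋ = 1, remainder 13
⌊42/13⌋ = 3, remainder 3
⌊13/3⌋ = 4, remainder 1

4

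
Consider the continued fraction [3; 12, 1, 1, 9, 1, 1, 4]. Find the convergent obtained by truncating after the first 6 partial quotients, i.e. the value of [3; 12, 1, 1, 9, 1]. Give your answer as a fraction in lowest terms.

a_0 = 3: 3/1
a_1 = 12: 37/12
a_2 = 1: 40/13
a_3 = 1: 77/25
a_4 = 9: 733/238
a_5 = 1: 810/263

810/263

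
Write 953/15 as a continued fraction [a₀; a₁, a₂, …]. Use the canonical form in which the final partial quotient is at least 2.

[63; 1, 1, 7]

Repeatedly divide and take the remainder:
953 = 63·15 + 8, so a_0 = 63
15 = 1·8 + 7, so a_1 = 1
8 = 1·7 + 1, so a_2 = 1
7 = 7·1 + 0, so a_3 = 7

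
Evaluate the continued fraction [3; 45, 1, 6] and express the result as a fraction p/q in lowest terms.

Start with 6.
1 + 1/(6/1) = 1 + 1/6 = 7/6
45 + 1/(7/6) = 45 + 6/7 = 321/7
3 + 1/(321/7) = 3 + 7/321 = 970/321

970/321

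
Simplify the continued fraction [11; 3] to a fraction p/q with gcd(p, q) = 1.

a_0 = 11: 11/1
a_1 = 3: 34/3

34/3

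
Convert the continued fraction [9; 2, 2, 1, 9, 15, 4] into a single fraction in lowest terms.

a_0 = 9: 9/1
a_1 = 2: 19/2
a_2 = 2: 47/5
a_3 = 1: 66/7
a_4 = 9: 641/68
a_5 = 15: 9681/1027
a_6 = 4: 39365/4176

39365/4176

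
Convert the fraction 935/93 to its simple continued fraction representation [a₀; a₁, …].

Run the Euclidean algorithm, recording each quotient:
⌊935/93⌋ = 10, remainder 5
⌊93/5⌋ = 18, remainder 3
⌊5/3⌋ = 1, remainder 2
⌊3/2⌋ = 1, remainder 1
⌊2/1⌋ = 2, remainder 0

[10; 18, 1, 1, 2]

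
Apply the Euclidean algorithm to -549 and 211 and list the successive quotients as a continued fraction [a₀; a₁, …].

Repeatedly divide and take the remainder:
-549 = -3·211 + 84, so a_0 = -3
211 = 2·84 + 43, so a_1 = 2
84 = 1·43 + 41, so a_2 = 1
43 = 1·41 + 2, so a_3 = 1
41 = 20·2 + 1, so a_4 = 20
2 = 2·1 + 0, so a_5 = 2

[-3; 2, 1, 1, 20, 2]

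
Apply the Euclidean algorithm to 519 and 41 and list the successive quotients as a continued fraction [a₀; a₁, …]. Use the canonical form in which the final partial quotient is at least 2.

[12; 1, 1, 1, 13]

Repeatedly divide and take the remainder:
519 = 12·41 + 27, so a_0 = 12
41 = 1·27 + 14, so a_1 = 1
27 = 1·14 + 13, so a_2 = 1
14 = 1·13 + 1, so a_3 = 1
13 = 13·1 + 0, so a_4 = 13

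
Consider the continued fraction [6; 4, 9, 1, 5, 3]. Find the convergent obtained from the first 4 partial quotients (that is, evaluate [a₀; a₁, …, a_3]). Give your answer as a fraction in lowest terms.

256/41

Start with 1.
9 + 1/(1/1) = 9 + 1/1 = 10/1
4 + 1/(10/1) = 4 + 1/10 = 41/10
6 + 1/(41/10) = 6 + 10/41 = 256/41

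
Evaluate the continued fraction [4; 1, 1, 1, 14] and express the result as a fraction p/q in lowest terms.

Use the convergent recurrence hₖ = aₖ·hₖ₋₁ + hₖ₋₂ (and likewise for the denominators kₖ):
a_0 = 4: 4/1
a_1 = 1: 5/1
a_2 = 1: 9/2
a_3 = 1: 14/3
a_4 = 14: 205/44

205/44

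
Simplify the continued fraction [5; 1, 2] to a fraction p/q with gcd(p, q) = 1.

17/3

Start with 2.
1 + 1/(2/1) = 1 + 1/2 = 3/2
5 + 1/(3/2) = 5 + 2/3 = 17/3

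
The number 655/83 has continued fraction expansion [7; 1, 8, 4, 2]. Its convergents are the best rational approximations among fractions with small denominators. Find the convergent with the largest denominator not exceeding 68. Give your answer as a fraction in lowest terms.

292/37

List convergents until the denominator exceeds the bound:
a_0 = 7: 7/1  (≤ bound)
a_1 = 1: 8/1  (≤ bound)
a_2 = 8: 71/9  (≤ bound)
a_3 = 4: 292/37  (≤ bound)
a_4 = 2: 655/83  (> 68, stop)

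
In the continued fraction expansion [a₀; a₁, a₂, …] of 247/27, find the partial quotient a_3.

3

247 ÷ 27 → quotient 9, remainder 4
27 ÷ 4 → quotient 6, remainder 3
4 ÷ 3 → quotient 1, remainder 1
3 ÷ 1 → quotient 3, remainder 0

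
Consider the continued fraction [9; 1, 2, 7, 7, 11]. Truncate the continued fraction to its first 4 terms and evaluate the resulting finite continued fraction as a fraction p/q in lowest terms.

Collapse the nested fraction from the inside out:
Start with 7.
2 + 1/(7/1) = 2 + 1/7 = 15/7
1 + 1/(15/7) = 1 + 7/15 = 22/15
9 + 1/(22/15) = 9 + 15/22 = 213/22

213/22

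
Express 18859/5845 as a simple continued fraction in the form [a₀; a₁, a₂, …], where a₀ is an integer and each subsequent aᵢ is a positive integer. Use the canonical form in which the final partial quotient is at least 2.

18859 = 3·5845 + 1324, so a_0 = 3
5845 = 4·1324 + 549, so a_1 = 4
1324 = 2·549 + 226, so a_2 = 2
549 = 2·226 + 97, so a_3 = 2
226 = 2·97 + 32, so a_4 = 2
97 = 3·32 + 1, so a_5 = 3
32 = 32·1 + 0, so a_6 = 32

[3; 4, 2, 2, 2, 3, 32]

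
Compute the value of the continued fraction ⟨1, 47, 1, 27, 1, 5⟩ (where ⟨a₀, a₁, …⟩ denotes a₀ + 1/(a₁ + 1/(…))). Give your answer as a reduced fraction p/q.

Compute successive convergents:
a_0 = 1: 1/1
a_1 = 47: 48/47
a_2 = 1: 49/48
a_3 = 27: 1371/1343
a_4 = 1: 1420/1391
a_5 = 5: 8471/8298

8471/8298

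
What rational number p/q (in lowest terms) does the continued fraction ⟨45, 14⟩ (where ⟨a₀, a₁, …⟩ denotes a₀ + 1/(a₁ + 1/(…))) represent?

Work from the innermost term outward:
Start with 14.
45 + 1/(14/1) = 45 + 1/14 = 631/14

631/14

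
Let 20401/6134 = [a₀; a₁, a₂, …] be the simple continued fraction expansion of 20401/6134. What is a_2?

14

20401 = 3·6134 + 1999, so a_0 = 3
6134 = 3·1999 + 137, so a_1 = 3
1999 = 14·137 + 81, so a_2 = 14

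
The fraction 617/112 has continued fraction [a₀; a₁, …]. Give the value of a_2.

Run the Euclidean algorithm, recording each quotient:
617 = 5·112 + 57, so a_0 = 5
112 = 1·57 + 55, so a_1 = 1
57 = 1·55 + 2, so a_2 = 1

1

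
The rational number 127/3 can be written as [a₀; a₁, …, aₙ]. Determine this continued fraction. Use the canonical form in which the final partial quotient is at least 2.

⌊127/3⌋ = 42, remainder 1
⌊3/1⌋ = 3, remainder 0

[42; 3]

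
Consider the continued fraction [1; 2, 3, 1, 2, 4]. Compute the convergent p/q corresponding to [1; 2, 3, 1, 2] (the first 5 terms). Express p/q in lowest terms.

Build up convergents one term at a time:
a_0 = 1: 1/1
a_1 = 2: 3/2
a_2 = 3: 10/7
a_3 = 1: 13/9
a_4 = 2: 36/25

36/25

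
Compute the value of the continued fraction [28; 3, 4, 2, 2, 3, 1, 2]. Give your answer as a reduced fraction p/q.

Build up convergents one term at a time:
a_0 = 28: 28/1
a_1 = 3: 85/3
a_2 = 4: 368/13
a_3 = 2: 821/29
a_4 = 2: 2010/71
a_5 = 3: 6851/242
a_6 = 1: 8861/313
a_7 = 2: 24573/868

24573/868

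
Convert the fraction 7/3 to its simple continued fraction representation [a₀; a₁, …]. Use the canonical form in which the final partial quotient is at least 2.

Apply division with remainder until the remainder is 0:
7 ÷ 3 → quotient 2, remainder 1
3 ÷ 1 → quotient 3, remainder 0

[2; 3]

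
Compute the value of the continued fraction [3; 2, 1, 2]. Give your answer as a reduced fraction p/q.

Start with 2.
1 + 1/(2/1) = 1 + 1/2 = 3/2
2 + 1/(3/2) = 2 + 2/3 = 8/3
3 + 1/(8/3) = 3 + 3/8 = 27/8

27/8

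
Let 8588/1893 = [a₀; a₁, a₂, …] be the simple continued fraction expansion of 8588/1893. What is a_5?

4

Apply division with remainder until the remainder is 0:
8588 = 4·1893 + 1016, so a_0 = 4
1893 = 1·1016 + 877, so a_1 = 1
1016 = 1·877 + 139, so a_2 = 1
877 = 6·139 + 43, so a_3 = 6
139 = 3·43 + 10, so a_4 = 3
43 = 4·10 + 3, so a_5 = 4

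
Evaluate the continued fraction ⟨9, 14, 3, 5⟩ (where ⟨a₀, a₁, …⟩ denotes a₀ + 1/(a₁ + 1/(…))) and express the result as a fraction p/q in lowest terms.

2077/229

Start with 5.
3 + 1/(5/1) = 3 + 1/5 = 16/5
14 + 1/(16/5) = 14 + 5/16 = 229/16
9 + 1/(229/16) = 9 + 16/229 = 2077/229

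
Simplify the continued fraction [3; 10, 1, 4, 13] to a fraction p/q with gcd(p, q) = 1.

2205/713

Use the convergent recurrence hₖ = aₖ·hₖ₋₁ + hₖ₋₂ (and likewise for the denominators kₖ):
a_0 = 3: 3/1
a_1 = 10: 31/10
a_2 = 1: 34/11
a_3 = 4: 167/54
a_4 = 13: 2205/713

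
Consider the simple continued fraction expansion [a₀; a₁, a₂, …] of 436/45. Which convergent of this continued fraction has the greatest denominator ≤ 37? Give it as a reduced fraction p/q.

155/16

a_0 = 9: 9/1  (≤ bound)
a_1 = 1: 10/1  (≤ bound)
a_2 = 2: 29/3  (≤ bound)
a_3 = 4: 126/13  (≤ bound)
a_4 = 1: 155/16  (≤ bound)
a_5 = 2: 436/45  (> 37, stop)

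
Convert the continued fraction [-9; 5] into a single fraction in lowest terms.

a_0 = -9: -9/1
a_1 = 5: -44/5

-44/5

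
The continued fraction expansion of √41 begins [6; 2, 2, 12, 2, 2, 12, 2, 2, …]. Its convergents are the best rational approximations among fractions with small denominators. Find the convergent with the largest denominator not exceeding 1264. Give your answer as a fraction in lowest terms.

a_0 = 6: 6/1  (≤ bound)
a_1 = 2: 13/2  (≤ bound)
a_2 = 2: 32/5  (≤ bound)
a_3 = 12: 397/62  (≤ bound)
a_4 = 2: 826/129  (≤ bound)
a_5 = 2: 2049/320  (≤ bound)
a_6 = 12: 25414/3969  (> 1264, stop)

2049/320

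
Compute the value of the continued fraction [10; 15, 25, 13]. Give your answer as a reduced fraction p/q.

a_0 = 10: 10/1
a_1 = 15: 151/15
a_2 = 25: 3785/376
a_3 = 13: 49356/4903

49356/4903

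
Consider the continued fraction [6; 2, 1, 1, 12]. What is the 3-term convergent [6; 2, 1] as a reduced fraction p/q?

Start with 1.
2 + 1/(1/1) = 2 + 1/1 = 3/1
6 + 1/(3/1) = 6 + 1/3 = 19/3

19/3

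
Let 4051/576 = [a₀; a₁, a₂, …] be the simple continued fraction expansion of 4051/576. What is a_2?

3

4051 = 7·576 + 19, so a_0 = 7
576 = 30·19 + 6, so a_1 = 30
19 = 3·6 + 1, so a_2 = 3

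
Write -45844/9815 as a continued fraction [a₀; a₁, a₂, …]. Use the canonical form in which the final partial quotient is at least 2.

Apply division with remainder until the remainder is 0:
⌊-45844/9815⌋ = -5, remainder 3231
⌊9815/3231⌋ = 3, remainder 122
⌊3231/122⌋ = 26, remainder 59
⌊122/59⌋ = 2, remainder 4
⌊59/4⌋ = 14, remainder 3
⌊4/3⌋ = 1, remainder 1
⌊3/1⌋ = 3, remainder 0

[-5; 3, 26, 2, 14, 1, 3]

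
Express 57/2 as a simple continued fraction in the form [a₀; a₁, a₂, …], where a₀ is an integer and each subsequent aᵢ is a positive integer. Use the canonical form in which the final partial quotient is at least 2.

[28; 2]

57 = 28·2 + 1, so a_0 = 28
2 = 2·1 + 0, so a_1 = 2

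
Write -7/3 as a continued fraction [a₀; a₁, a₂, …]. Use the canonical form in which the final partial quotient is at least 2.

[-3; 1, 2]

-7 ÷ 3 → quotient -3, remainder 2
3 ÷ 2 → quotient 1, remainder 1
2 ÷ 1 → quotient 2, remainder 0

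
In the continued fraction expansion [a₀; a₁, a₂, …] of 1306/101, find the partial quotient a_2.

13

⌊1306/101⌋ = 12, remainder 94
⌊101/94⌋ = 1, remainder 7
⌊94/7⌋ = 13, remainder 3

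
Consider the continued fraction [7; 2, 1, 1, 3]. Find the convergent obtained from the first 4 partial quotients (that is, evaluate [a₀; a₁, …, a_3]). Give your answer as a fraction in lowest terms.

Build up convergents one term at a time:
a_0 = 7: 7/1
a_1 = 2: 15/2
a_2 = 1: 22/3
a_3 = 1: 37/5

37/5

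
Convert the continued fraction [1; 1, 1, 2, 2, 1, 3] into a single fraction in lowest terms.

100/63

Compute successive convergents:
a_0 = 1: 1/1
a_1 = 1: 2/1
a_2 = 1: 3/2
a_3 = 2: 8/5
a_4 = 2: 19/12
a_5 = 1: 27/17
a_6 = 3: 100/63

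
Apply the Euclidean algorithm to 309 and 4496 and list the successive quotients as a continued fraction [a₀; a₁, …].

[0; 14, 1, 1, 4, 2, 15]

309 ÷ 4496 → quotient 0, remainder 309
4496 ÷ 309 → quotient 14, remainder 170
309 ÷ 170 → quotient 1, remainder 139
170 ÷ 139 → quotient 1, remainder 31
139 ÷ 31 → quotient 4, remainder 15
31 ÷ 15 → quotient 2, remainder 1
15 ÷ 1 → quotient 15, remainder 0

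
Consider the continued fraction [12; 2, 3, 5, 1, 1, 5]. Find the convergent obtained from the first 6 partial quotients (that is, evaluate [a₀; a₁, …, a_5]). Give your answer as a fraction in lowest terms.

1007/81

Collapse the nested fraction from the inside out:
Start with 1.
1 + 1/(1/1) = 1 + 1/1 = 2/1
5 + 1/(2/1) = 5 + 1/2 = 11/2
3 + 1/(11/2) = 3 + 2/11 = 35/11
2 + 1/(35/11) = 2 + 11/35 = 81/35
12 + 1/(81/35) = 12 + 35/81 = 1007/81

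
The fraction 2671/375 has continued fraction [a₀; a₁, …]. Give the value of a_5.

2671 = 7·375 + 46, so a_0 = 7
375 = 8·46 + 7, so a_1 = 8
46 = 6·7 + 4, so a_2 = 6
7 = 1·4 + 3, so a_3 = 1
4 = 1·3 + 1, so a_4 = 1
3 = 3·1 + 0, so a_5 = 3

3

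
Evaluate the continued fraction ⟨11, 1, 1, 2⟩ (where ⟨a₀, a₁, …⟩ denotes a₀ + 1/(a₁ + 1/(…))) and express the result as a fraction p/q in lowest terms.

58/5

Use the convergent recurrence hₖ = aₖ·hₖ₋₁ + hₖ₋₂ (and likewise for the denominators kₖ):
a_0 = 11: 11/1
a_1 = 1: 12/1
a_2 = 1: 23/2
a_3 = 2: 58/5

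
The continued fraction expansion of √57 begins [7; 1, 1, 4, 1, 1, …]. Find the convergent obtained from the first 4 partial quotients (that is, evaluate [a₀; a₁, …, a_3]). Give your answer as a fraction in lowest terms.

Start with 4.
1 + 1/(4/1) = 1 + 1/4 = 5/4
1 + 1/(5/4) = 1 + 4/5 = 9/5
7 + 1/(9/5) = 7 + 5/9 = 68/9

68/9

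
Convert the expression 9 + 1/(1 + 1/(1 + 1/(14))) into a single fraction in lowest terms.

Collapse the nested fraction from the inside out:
Start with 14.
1 + 1/(14/1) = 1 + 1/14 = 15/14
1 + 1/(15/14) = 1 + 14/15 = 29/15
9 + 1/(29/15) = 9 + 15/29 = 276/29

276/29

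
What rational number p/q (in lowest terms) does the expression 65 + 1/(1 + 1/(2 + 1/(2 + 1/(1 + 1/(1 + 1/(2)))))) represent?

Use the convergent recurrence hₖ = aₖ·hₖ₋₁ + hₖ₋₂ (and likewise for the denominators kₖ):
a_0 = 65: 65/1
a_1 = 1: 66/1
a_2 = 2: 197/3
a_3 = 2: 460/7
a_4 = 1: 657/10
a_5 = 1: 1117/17
a_6 = 2: 2891/44

2891/44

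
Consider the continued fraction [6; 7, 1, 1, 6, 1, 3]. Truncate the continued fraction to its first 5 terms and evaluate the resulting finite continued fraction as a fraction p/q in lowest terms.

601/98

Starting at the tail and folding back:
Start with 6.
1 + 1/(6/1) = 1 + 1/6 = 7/6
1 + 1/(7/6) = 1 + 6/7 = 13/7
7 + 1/(13/7) = 7 + 7/13 = 98/13
6 + 1/(98/13) = 6 + 13/98 = 601/98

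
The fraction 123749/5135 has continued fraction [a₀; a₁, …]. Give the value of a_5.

⌊123749/5135⌋ = 24, remainder 509
⌊5135/509⌋ = 10, remainder 45
⌊509/45⌋ = 11, remainder 14
⌊45/14⌋ = 3, remainder 3
⌊14/3⌋ = 4, remainder 2
⌊3/2⌋ = 1, remainder 1

1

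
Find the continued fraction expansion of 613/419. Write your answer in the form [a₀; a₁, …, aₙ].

[1; 2, 6, 3, 1, 7]

⌊613/419⌋ = 1, remainder 194
⌊419/194⌋ = 2, remainder 31
⌊194/31⌋ = 6, remainder 8
⌊31/8⌋ = 3, remainder 7
⌊8/7⌋ = 1, remainder 1
⌊7/1⌋ = 7, remainder 0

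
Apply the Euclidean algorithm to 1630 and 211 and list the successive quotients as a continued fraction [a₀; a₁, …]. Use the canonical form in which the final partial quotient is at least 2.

Apply division with remainder until the remainder is 0:
1630 = 7·211 + 153, so a_0 = 7
211 = 1·153 + 58, so a_1 = 1
153 = 2·58 + 37, so a_2 = 2
58 = 1·37 + 21, so a_3 = 1
37 = 1·21 + 16, so a_4 = 1
21 = 1·16 + 5, so a_5 = 1
16 = 3·5 + 1, so a_6 = 3
5 = 5·1 + 0, so a_7 = 5

[7; 1, 2, 1, 1, 1, 3, 5]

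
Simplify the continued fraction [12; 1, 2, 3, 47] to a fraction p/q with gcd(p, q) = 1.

Start with 47.
3 + 1/(47/1) = 3 + 1/47 = 142/47
2 + 1/(142/47) = 2 + 47/142 = 331/142
1 + 1/(331/142) = 1 + 142/331 = 473/331
12 + 1/(473/331) = 12 + 331/473 = 6007/473

6007/473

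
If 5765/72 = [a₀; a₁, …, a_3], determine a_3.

2

5765 ÷ 72 → quotient 80, remainder 5
72 ÷ 5 → quotient 14, remainder 2
5 ÷ 2 → quotient 2, remainder 1
2 ÷ 1 → quotient 2, remainder 0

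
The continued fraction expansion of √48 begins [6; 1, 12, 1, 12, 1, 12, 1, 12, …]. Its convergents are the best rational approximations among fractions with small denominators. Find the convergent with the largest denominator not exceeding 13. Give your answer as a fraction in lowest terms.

List convergents until the denominator exceeds the bound:
a_0 = 6: 6/1  (≤ bound)
a_1 = 1: 7/1  (≤ bound)
a_2 = 12: 90/13  (≤ bound)
a_3 = 1: 97/14  (> 13, stop)

90/13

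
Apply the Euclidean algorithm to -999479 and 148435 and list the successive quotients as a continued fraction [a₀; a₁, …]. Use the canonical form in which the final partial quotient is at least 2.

[-7; 3, 1, 3, 39, 3, 6, 13]

Apply division with remainder until the remainder is 0:
-999479 = -7·148435 + 39566, so a_0 = -7
148435 = 3·39566 + 29737, so a_1 = 3
39566 = 1·29737 + 9829, so a_2 = 1
29737 = 3·9829 + 250, so a_3 = 3
9829 = 39·250 + 79, so a_4 = 39
250 = 3·79 + 13, so a_5 = 3
79 = 6·13 + 1, so a_6 = 6
13 = 13·1 + 0, so a_7 = 13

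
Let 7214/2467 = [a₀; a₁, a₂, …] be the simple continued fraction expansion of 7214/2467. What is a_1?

1

7214 ÷ 2467 → quotient 2, remainder 2280
2467 ÷ 2280 → quotient 1, remainder 187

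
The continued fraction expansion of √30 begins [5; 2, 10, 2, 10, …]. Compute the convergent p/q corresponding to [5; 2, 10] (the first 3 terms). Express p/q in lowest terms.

115/21

Use the convergent recurrence hₖ = aₖ·hₖ₋₁ + hₖ₋₂ (and likewise for the denominators kₖ):
a_0 = 5: 5/1
a_1 = 2: 11/2
a_2 = 10: 115/21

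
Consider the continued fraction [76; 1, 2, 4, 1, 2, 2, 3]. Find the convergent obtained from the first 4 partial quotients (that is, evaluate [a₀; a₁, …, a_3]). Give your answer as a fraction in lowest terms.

997/13

Work from the innermost term outward:
Start with 4.
2 + 1/(4/1) = 2 + 1/4 = 9/4
1 + 1/(9/4) = 1 + 4/9 = 13/9
76 + 1/(13/9) = 76 + 9/13 = 997/13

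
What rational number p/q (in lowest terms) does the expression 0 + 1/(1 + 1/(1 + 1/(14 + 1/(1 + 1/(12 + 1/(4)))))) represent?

a_0 = 0: 0/1
a_1 = 1: 1/1
a_2 = 1: 1/2
a_3 = 14: 15/29
a_4 = 1: 16/31
a_5 = 12: 207/401
a_6 = 4: 844/1635

844/1635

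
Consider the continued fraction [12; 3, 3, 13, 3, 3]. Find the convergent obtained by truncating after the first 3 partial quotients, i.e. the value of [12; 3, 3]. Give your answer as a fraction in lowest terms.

123/10

Compute successive convergents:
a_0 = 12: 12/1
a_1 = 3: 37/3
a_2 = 3: 123/10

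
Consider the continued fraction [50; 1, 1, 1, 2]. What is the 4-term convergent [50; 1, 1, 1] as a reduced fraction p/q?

152/3

Start with 1.
1 + 1/(1/1) = 1 + 1/1 = 2/1
1 + 1/(2/1) = 1 + 1/2 = 3/2
50 + 1/(3/2) = 50 + 2/3 = 152/3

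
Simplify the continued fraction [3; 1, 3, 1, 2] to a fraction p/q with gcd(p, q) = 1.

Starting at the tail and folding back:
Start with 2.
1 + 1/(2/1) = 1 + 1/2 = 3/2
3 + 1/(3/2) = 3 + 2/3 = 11/3
1 + 1/(11/3) = 1 + 3/11 = 14/11
3 + 1/(14/11) = 3 + 11/14 = 53/14

53/14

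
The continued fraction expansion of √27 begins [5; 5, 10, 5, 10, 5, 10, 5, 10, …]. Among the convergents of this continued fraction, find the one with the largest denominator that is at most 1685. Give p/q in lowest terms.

List convergents until the denominator exceeds the bound:
a_0 = 5: 5/1  (≤ bound)
a_1 = 5: 26/5  (≤ bound)
a_2 = 10: 265/51  (≤ bound)
a_3 = 5: 1351/260  (≤ bound)
a_4 = 10: 13775/2651  (> 1685, stop)

1351/260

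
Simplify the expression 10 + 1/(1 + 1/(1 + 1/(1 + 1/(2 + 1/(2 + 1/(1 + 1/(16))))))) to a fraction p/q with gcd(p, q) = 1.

4794/451

a_0 = 10: 10/1
a_1 = 1: 11/1
a_2 = 1: 21/2
a_3 = 1: 32/3
a_4 = 2: 85/8
a_5 = 2: 202/19
a_6 = 1: 287/27
a_7 = 16: 4794/451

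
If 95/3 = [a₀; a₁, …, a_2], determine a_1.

Apply division with remainder until the remainder is 0:
95 = 31·3 + 2, so a_0 = 31
3 = 1·2 + 1, so a_1 = 1

1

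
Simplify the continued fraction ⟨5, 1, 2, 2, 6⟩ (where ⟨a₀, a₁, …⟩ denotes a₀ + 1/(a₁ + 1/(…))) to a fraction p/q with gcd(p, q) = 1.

257/45

Collapse the nested fraction from the inside out:
Start with 6.
2 + 1/(6/1) = 2 + 1/6 = 13/6
2 + 1/(13/6) = 2 + 6/13 = 32/13
1 + 1/(32/13) = 1 + 13/32 = 45/32
5 + 1/(45/32) = 5 + 32/45 = 257/45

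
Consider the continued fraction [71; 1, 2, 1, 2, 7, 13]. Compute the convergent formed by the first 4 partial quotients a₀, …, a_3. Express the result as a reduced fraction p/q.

Use the convergent recurrence hₖ = aₖ·hₖ₋₁ + hₖ₋₂ (and likewise for the denominators kₖ):
a_0 = 71: 71/1
a_1 = 1: 72/1
a_2 = 2: 215/3
a_3 = 1: 287/4

287/4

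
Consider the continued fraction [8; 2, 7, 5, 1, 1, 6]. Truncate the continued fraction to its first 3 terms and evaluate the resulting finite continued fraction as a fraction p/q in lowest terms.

a_0 = 8: 8/1
a_1 = 2: 17/2
a_2 = 7: 127/15

127/15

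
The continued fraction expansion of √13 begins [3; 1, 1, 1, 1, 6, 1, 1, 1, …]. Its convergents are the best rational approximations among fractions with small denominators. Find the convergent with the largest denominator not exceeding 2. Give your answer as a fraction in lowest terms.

List convergents until the denominator exceeds the bound:
a_0 = 3: 3/1  (≤ bound)
a_1 = 1: 4/1  (≤ bound)
a_2 = 1: 7/2  (≤ bound)
a_3 = 1: 11/3  (> 2, stop)

7/2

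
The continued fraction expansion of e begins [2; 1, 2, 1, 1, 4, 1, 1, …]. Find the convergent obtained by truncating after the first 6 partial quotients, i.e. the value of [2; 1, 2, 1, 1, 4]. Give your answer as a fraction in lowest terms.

87/32

Use the convergent recurrence hₖ = aₖ·hₖ₋₁ + hₖ₋₂ (and likewise for the denominators kₖ):
a_0 = 2: 2/1
a_1 = 1: 3/1
a_2 = 2: 8/3
a_3 = 1: 11/4
a_4 = 1: 19/7
a_5 = 4: 87/32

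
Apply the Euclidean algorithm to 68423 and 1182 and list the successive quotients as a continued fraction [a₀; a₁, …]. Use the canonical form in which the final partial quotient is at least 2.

Apply division with remainder until the remainder is 0:
⌊68423/1182⌋ = 57, remainder 1049
⌊1182/1049⌋ = 1, remainder 133
⌊1049/133⌋ = 7, remainder 118
⌊133/118⌋ = 1, remainder 15
⌊118/15⌋ = 7, remainder 13
⌊15/13⌋ = 1, remainder 2
⌊13/2⌋ = 6, remainder 1
⌊2/1⌋ = 2, remainder 0

[57; 1, 7, 1, 7, 1, 6, 2]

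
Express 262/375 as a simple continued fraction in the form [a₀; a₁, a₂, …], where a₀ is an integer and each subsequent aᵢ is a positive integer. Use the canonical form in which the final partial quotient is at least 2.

Repeatedly divide and take the remainder:
262 ÷ 375 → quotient 0, remainder 262
375 ÷ 262 → quotient 1, remainder 113
262 ÷ 113 → quotient 2, remainder 36
113 ÷ 36 → quotient 3, remainder 5
36 ÷ 5 → quotient 7, remainder 1
5 ÷ 1 → quotient 5, remainder 0

[0; 1, 2, 3, 7, 5]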